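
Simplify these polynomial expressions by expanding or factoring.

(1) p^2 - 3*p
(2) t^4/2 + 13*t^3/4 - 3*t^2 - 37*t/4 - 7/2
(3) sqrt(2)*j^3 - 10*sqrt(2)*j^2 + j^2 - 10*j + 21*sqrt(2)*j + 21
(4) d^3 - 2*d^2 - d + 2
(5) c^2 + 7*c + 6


(1) = p*(p - 3)
(2) = (t/2 + 1/2)*(t - 2)*(t + 1/2)*(t + 7)
(3) = (j - 7)*(j - 3)*(sqrt(2)*j + 1)
(4) = (d - 2)*(d - 1)*(d + 1)
(5) = (c + 1)*(c + 6)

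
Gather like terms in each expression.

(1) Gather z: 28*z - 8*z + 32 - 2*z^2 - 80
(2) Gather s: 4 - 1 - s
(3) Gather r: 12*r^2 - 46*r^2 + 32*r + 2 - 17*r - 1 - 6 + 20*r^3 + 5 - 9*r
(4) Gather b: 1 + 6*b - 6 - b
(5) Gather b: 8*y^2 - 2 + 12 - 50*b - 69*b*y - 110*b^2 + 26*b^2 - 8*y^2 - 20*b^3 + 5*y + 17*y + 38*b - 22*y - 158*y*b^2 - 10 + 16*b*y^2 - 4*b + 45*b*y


(1) = -2*z^2 + 20*z - 48
(2) = 3 - s
(3) = 20*r^3 - 34*r^2 + 6*r
(4) = 5*b - 5
(5) = -20*b^3 + b^2*(-158*y - 84) + b*(16*y^2 - 24*y - 16)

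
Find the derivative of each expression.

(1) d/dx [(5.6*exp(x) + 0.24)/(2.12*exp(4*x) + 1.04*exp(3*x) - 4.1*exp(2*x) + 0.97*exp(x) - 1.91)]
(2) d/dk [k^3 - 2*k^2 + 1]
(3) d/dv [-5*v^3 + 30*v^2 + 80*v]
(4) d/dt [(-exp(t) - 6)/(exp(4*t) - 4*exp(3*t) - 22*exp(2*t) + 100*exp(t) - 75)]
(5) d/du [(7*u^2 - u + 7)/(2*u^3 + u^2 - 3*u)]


(1) = (-35.616*exp(4*x) - 13.6832*exp(3*x) + 22.2112*exp(2*x) + 1.968*exp(x) - 10.9288)*exp(x)/(4.4944*exp(8*x) + 4.4096*exp(7*x) - 16.3024*exp(6*x) - 4.4152*exp(5*x) + 10.7292*exp(4*x) - 11.9268*exp(3*x) + 16.6029*exp(2*x) - 3.7054*exp(x) + 3.6481)
(2) = k*(3*k - 4)
(3) = -15*v^2 + 60*v + 80
(4) = (4*(exp(t) + 6)*(exp(3*t) - 3*exp(2*t) - 11*exp(t) + 25) - exp(4*t) + 4*exp(3*t) + 22*exp(2*t) - 100*exp(t) + 75)*exp(t)/(-exp(4*t) + 4*exp(3*t) + 22*exp(2*t) - 100*exp(t) + 75)^2
(5) = (-14*u^4 + 4*u^3 - 62*u^2 - 14*u + 21)/(u^2*(4*u^4 + 4*u^3 - 11*u^2 - 6*u + 9))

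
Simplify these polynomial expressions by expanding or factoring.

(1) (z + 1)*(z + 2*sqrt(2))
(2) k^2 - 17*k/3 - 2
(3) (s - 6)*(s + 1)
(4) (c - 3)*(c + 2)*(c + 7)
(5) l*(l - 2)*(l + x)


(1) = z^2 + z + 2*sqrt(2)*z + 2*sqrt(2)
(2) = (k - 6)*(k + 1/3)
(3) = s^2 - 5*s - 6
(4) = c^3 + 6*c^2 - 13*c - 42
(5) = l^3 + l^2*x - 2*l^2 - 2*l*x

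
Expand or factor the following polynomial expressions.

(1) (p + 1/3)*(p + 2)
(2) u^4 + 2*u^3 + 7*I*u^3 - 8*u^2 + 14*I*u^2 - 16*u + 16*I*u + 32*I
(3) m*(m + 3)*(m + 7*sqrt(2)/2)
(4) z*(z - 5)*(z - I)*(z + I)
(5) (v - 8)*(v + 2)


(1) = p^2 + 7*p/3 + 2/3
(2) = (u + 2)*(u - I)*(u + 4*I)^2
(3) = m^3 + 3*m^2 + 7*sqrt(2)*m^2/2 + 21*sqrt(2)*m/2
(4) = z^4 - 5*z^3 + z^2 - 5*z
(5) = v^2 - 6*v - 16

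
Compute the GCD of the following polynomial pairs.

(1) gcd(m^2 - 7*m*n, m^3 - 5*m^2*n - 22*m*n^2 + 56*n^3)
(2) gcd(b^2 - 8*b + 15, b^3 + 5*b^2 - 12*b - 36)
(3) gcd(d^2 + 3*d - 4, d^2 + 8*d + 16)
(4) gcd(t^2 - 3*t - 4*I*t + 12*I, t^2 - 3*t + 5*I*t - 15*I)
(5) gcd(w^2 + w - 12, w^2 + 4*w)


(1) = m - 7*n
(2) = b - 3
(3) = gcd((d - 1)*(d + 4), (d + 4)^2) = d + 4
(4) = t - 3
(5) = gcd((w - 3)*(w + 4), w*(w + 4)) = w + 4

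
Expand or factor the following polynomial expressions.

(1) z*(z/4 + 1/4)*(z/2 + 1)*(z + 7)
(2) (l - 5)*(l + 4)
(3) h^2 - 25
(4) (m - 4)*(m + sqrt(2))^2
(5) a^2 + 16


(1) = z^4/8 + 5*z^3/4 + 23*z^2/8 + 7*z/4
(2) = l^2 - l - 20
(3) = (h - 5)*(h + 5)
(4) = m^3 - 4*m^2 + 2*sqrt(2)*m^2 - 8*sqrt(2)*m + 2*m - 8
(5) = (a - 4*I)*(a + 4*I)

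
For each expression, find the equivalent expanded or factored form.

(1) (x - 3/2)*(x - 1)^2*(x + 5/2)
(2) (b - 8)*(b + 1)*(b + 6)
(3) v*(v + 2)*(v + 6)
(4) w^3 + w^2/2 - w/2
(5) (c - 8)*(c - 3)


(1) = x^4 - x^3 - 19*x^2/4 + 17*x/2 - 15/4
(2) = b^3 - b^2 - 50*b - 48
(3) = v^3 + 8*v^2 + 12*v
(4) = w*(w - 1/2)*(w + 1)
(5) = c^2 - 11*c + 24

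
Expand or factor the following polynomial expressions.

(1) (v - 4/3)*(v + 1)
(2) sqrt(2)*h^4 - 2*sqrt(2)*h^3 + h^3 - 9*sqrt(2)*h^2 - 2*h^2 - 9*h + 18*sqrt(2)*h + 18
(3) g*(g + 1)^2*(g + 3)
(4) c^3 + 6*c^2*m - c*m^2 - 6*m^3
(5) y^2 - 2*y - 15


(1) = v^2 - v/3 - 4/3
(2) = (h - 3)*(h - 2)*(h + 3)*(sqrt(2)*h + 1)
(3) = g^4 + 5*g^3 + 7*g^2 + 3*g
(4) = (c - m)*(c + m)*(c + 6*m)
(5) = (y - 5)*(y + 3)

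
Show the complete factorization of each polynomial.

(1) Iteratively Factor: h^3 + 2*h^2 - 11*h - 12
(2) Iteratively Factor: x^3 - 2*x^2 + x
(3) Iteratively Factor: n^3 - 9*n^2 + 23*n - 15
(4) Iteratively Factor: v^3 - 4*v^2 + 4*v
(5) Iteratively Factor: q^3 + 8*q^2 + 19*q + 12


(1) = (h + 4)*(h^2 - 2*h - 3) = (h + 1)*(h + 4)*(h - 3)
(2) = (x - 1)*(x^2 - x) = (x - 1)^2*(x)
(3) = (n - 1)*(n^2 - 8*n + 15) = (n - 3)*(n - 1)*(n - 5)
(4) = (v)*(v^2 - 4*v + 4) = v*(v - 2)*(v - 2)
(5) = (q + 1)*(q^2 + 7*q + 12) = (q + 1)*(q + 3)*(q + 4)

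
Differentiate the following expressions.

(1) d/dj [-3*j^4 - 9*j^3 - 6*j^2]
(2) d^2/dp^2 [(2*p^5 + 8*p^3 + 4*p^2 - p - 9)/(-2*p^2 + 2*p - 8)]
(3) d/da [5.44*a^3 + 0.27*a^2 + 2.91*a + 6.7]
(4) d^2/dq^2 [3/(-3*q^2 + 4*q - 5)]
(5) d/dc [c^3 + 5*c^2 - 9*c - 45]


(1) = 3*j*(-4*j^2 - 9*j - 4)
(2) = (-6*p^7 + 16*p^6 - 84*p^5 + 120*p^4 - 299*p^3 + 171*p^2 - 423*p - 87)/(p^6 - 3*p^5 + 15*p^4 - 25*p^3 + 60*p^2 - 48*p + 64)
(3) = 16.32*a^2 + 0.54*a + 2.91
(4) = 6*(9*q^2 - 12*q - 4*(3*q - 2)^2 + 15)/(3*q^2 - 4*q + 5)^3
(5) = 3*c^2 + 10*c - 9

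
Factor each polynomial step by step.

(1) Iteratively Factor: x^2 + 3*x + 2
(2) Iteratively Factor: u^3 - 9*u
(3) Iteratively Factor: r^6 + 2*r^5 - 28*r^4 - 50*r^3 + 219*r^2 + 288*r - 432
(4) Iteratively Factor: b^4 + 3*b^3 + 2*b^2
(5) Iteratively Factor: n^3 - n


(1) = (x + 2)*(x + 1)
(2) = (u)*(u^2 - 9) = u*(u - 3)*(u + 3)
(3) = (r + 3)*(r^5 - r^4 - 25*r^3 + 25*r^2 + 144*r - 144) = (r + 3)*(r + 4)*(r^4 - 5*r^3 - 5*r^2 + 45*r - 36) = (r - 4)*(r + 3)*(r + 4)*(r^3 - r^2 - 9*r + 9) = (r - 4)*(r - 1)*(r + 3)*(r + 4)*(r^2 - 9) = (r - 4)*(r - 3)*(r - 1)*(r + 3)*(r + 4)*(r + 3)
(4) = (b)*(b^3 + 3*b^2 + 2*b) = b^2*(b^2 + 3*b + 2) = b^2*(b + 1)*(b + 2)
(5) = (n + 1)*(n^2 - n) = n*(n + 1)*(n - 1)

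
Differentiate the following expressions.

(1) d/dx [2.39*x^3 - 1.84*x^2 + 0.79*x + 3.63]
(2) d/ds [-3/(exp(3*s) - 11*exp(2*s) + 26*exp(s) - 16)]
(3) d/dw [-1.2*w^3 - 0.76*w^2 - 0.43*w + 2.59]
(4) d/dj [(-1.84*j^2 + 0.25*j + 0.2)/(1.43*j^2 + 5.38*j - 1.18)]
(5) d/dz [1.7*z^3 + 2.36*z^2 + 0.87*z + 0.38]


(1) = 7.17*x^2 - 3.68*x + 0.79
(2) = (9*exp(2*s) - 66*exp(s) + 78)*exp(s)/(exp(3*s) - 11*exp(2*s) + 26*exp(s) - 16)^2
(3) = -3.6*w^2 - 1.52*w - 0.43
(4) = (-10.2567*j^2 + 3.7704*j - 1.371)/(2.0449*j^4 + 15.3868*j^3 + 25.5696*j^2 - 12.6968*j + 1.3924)
(5) = 5.1*z^2 + 4.72*z + 0.87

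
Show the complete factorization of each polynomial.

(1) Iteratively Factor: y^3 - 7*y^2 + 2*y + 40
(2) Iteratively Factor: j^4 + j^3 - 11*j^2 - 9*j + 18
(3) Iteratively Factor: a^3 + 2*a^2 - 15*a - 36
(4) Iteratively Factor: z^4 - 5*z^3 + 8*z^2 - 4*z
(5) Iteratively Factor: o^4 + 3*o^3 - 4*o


(1) = (y - 4)*(y^2 - 3*y - 10) = (y - 5)*(y - 4)*(y + 2)
(2) = (j - 1)*(j^3 + 2*j^2 - 9*j - 18) = (j - 3)*(j - 1)*(j^2 + 5*j + 6) = (j - 3)*(j - 1)*(j + 2)*(j + 3)
(3) = (a + 3)*(a^2 - a - 12) = (a + 3)^2*(a - 4)
(4) = (z)*(z^3 - 5*z^2 + 8*z - 4) = z*(z - 2)*(z^2 - 3*z + 2) = z*(z - 2)^2*(z - 1)
(5) = (o - 1)*(o^3 + 4*o^2 + 4*o) = (o - 1)*(o + 2)*(o^2 + 2*o) = o*(o - 1)*(o + 2)*(o + 2)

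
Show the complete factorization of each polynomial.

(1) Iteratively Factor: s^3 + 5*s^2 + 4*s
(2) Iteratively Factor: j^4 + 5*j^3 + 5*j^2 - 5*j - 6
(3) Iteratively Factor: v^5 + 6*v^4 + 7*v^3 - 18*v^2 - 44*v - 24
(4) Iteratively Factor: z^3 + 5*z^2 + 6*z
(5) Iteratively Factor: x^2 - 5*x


(1) = (s + 4)*(s^2 + s) = s*(s + 4)*(s + 1)
(2) = (j + 1)*(j^3 + 4*j^2 + j - 6) = (j - 1)*(j + 1)*(j^2 + 5*j + 6) = (j - 1)*(j + 1)*(j + 3)*(j + 2)
(3) = (v + 3)*(v^4 + 3*v^3 - 2*v^2 - 12*v - 8) = (v + 2)*(v + 3)*(v^3 + v^2 - 4*v - 4) = (v - 2)*(v + 2)*(v + 3)*(v^2 + 3*v + 2) = (v - 2)*(v + 1)*(v + 2)*(v + 3)*(v + 2)
(4) = (z + 3)*(z^2 + 2*z) = z*(z + 3)*(z + 2)
(5) = (x)*(x - 5)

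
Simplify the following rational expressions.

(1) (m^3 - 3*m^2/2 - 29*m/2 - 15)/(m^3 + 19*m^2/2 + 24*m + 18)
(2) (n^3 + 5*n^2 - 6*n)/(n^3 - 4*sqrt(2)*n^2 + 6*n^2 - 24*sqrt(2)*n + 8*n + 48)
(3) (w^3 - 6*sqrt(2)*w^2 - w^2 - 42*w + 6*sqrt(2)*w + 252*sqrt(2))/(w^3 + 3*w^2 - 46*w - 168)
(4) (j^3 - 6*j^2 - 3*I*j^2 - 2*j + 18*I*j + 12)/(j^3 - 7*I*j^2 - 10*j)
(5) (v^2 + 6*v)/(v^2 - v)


(1) = (m - 5)/(m + 6)
(2) = (n^2 - n)/(n^2 - 4*sqrt(2)*n + 8)
(3) = (w - 6*sqrt(2))/(w + 4)
(4) = (j^2 + j*(-6 - I) + 6*I)/(j^2 - 5*I*j)
(5) = (v + 6)/(v - 1)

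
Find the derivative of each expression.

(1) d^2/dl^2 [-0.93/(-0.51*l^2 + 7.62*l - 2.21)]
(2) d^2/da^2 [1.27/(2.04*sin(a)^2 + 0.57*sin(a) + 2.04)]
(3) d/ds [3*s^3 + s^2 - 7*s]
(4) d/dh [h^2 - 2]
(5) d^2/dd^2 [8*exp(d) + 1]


(1) = (-0.483786*l^2 + 7.228332*l + 0.93*(1.02*l - 7.62)*(2.04*l - 15.24) - 2.096406)/(0.51*l^2 - 7.62*l + 2.21)^3
(2) = (-21.140928*sin(a)^4 - 4.430268*sin(a)^3 + 52.439697*sin(a)^2 + 10.337292*sin(a) - 9.745218)/(2.04*sin(a)^2 + 0.57*sin(a) + 2.04)^3
(3) = 9*s^2 + 2*s - 7
(4) = 2*h
(5) = 8*exp(d)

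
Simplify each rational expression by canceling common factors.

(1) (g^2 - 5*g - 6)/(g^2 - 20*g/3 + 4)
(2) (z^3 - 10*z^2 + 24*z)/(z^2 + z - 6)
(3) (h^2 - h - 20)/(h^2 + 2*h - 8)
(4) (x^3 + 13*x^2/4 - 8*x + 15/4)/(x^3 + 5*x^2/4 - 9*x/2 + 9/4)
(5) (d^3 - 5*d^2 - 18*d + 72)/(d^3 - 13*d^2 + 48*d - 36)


(1) = (3*g + 3)/(3*g - 2)
(2) = (z^3 - 10*z^2 + 24*z)/(z^2 + z - 6)
(3) = (h - 5)/(h - 2)
(4) = (x + 5)/(x + 3)
(5) = (d^2 + d - 12)/(d^2 - 7*d + 6)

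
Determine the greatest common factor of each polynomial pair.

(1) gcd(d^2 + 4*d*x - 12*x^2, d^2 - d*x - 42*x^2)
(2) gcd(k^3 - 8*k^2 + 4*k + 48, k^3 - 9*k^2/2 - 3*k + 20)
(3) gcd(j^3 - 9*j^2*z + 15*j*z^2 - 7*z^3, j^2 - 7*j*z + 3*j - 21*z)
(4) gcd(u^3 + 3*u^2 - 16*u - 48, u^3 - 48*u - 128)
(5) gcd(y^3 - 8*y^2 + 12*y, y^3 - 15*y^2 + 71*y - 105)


(1) = gcd((d - 2*x)*(d + 6*x), (d - 7*x)*(d + 6*x)) = d + 6*x
(2) = gcd((k - 6)*(k - 4)*(k + 2), (k - 4)*(k - 5/2)*(k + 2)) = k^2 - 2*k - 8
(3) = -j + 7*z
(4) = gcd((u - 4)*(u + 3)*(u + 4), (u - 8)*(u + 4)^2) = u + 4
(5) = gcd(y*(y - 6)*(y - 2), (y - 7)*(y - 5)*(y - 3)) = 1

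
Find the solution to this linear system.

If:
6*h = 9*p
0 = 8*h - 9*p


Then:
h = 0
p = 0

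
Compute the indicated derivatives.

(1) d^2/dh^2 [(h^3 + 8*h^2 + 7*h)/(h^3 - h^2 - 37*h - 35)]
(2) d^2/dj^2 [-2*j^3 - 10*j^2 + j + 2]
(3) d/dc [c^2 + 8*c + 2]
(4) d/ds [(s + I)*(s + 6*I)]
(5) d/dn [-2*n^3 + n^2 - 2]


(1) = 6*(3*h^3 + 35*h^2 + 245*h + 245)/(h^6 - 6*h^5 - 93*h^4 + 412*h^3 + 3255*h^2 - 7350*h - 42875)
(2) = -12*j - 20
(3) = 2*c + 8
(4) = 2*s + 7*I
(5) = 2*n*(1 - 3*n)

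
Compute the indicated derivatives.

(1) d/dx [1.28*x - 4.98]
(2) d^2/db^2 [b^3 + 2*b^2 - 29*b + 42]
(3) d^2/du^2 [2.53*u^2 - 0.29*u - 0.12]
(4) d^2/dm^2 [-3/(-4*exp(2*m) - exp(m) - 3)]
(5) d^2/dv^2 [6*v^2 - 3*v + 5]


(1) = 1.28000000000000
(2) = 6*b + 4
(3) = 5.06000000000000
(4) = 3*(2*(8*exp(m) + 1)^2*exp(m) - (16*exp(m) + 1)*(4*exp(2*m) + exp(m) + 3))*exp(m)/(4*exp(2*m) + exp(m) + 3)^3
(5) = 12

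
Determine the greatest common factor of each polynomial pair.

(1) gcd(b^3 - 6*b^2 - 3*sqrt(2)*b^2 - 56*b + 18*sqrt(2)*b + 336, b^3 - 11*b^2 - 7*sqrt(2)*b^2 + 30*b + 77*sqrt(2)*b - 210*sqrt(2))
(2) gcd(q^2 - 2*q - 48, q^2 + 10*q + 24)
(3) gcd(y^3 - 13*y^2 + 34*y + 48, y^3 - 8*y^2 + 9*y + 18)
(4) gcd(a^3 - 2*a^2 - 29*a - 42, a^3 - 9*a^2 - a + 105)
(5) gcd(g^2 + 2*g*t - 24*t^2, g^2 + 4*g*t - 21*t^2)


(1) = b^2 + b*(-7*sqrt(2) - 6) + 42*sqrt(2)
(2) = q + 6
(3) = gcd((y - 8)*(y - 6)*(y + 1), (y - 6)*(y - 3)*(y + 1)) = y^2 - 5*y - 6
(4) = gcd((a - 7)*(a + 2)*(a + 3), (a - 7)*(a - 5)*(a + 3)) = a^2 - 4*a - 21
(5) = 1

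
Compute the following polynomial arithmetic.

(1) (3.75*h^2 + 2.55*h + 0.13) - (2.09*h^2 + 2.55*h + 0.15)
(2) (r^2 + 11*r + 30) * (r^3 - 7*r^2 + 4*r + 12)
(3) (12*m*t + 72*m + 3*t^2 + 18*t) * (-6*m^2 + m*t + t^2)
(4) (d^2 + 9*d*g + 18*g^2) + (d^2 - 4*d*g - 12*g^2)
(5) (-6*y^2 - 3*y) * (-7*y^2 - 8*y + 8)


(1) = 1.66*h^2 - 0.02
(2) = r^5 + 4*r^4 - 43*r^3 - 154*r^2 + 252*r + 360
(3) = -72*m^3*t - 432*m^3 - 6*m^2*t^2 - 36*m^2*t + 15*m*t^3 + 90*m*t^2 + 3*t^4 + 18*t^3
(4) = 2*d^2 + 5*d*g + 6*g^2
(5) = 42*y^4 + 69*y^3 - 24*y^2 - 24*y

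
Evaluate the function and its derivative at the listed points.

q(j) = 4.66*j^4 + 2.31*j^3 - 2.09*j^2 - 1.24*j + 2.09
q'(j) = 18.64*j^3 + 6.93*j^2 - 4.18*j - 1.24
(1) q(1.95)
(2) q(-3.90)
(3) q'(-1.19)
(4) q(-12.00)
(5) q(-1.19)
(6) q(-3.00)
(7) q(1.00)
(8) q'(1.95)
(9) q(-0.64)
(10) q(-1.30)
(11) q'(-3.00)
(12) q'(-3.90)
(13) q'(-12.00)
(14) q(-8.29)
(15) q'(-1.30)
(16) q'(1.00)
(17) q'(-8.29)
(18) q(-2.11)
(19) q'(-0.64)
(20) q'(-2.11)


(1) = 76.23
(2) = 916.17
(3) = -17.86
(4) = 92354.09
(5) = 6.06
(6) = 302.09
(7) = 5.73
(8) = 155.17
(9) = 2.20
(10) = 8.40
(11) = -429.61
(12) = -985.24
(13) = -31163.08
(14) = 20561.87
(15) = -25.05
(16) = 20.15
(17) = -10109.96
(18) = 66.07
(19) = -0.61
(20) = -136.67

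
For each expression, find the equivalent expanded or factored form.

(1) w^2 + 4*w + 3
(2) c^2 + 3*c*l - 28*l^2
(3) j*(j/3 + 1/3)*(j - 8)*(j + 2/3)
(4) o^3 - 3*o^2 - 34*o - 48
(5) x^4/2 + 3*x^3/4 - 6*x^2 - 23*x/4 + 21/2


(1) = (w + 1)*(w + 3)
(2) = (c - 4*l)*(c + 7*l)
(3) = j^4/3 - 19*j^3/9 - 38*j^2/9 - 16*j/9
(4) = (o - 8)*(o + 2)*(o + 3)
(5) = (x/2 + 1)*(x - 3)*(x - 1)*(x + 7/2)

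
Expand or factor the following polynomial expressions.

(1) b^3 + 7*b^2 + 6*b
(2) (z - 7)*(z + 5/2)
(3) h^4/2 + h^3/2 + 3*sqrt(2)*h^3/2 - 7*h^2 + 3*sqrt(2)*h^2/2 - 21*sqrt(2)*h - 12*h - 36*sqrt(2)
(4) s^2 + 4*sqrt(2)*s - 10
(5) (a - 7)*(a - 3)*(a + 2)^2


(1) = b*(b + 1)*(b + 6)
(2) = z^2 - 9*z/2 - 35/2
(3) = (h/2 + 1)*(h - 4)*(h + 3)*(h + 3*sqrt(2))
(4) = (s - sqrt(2))*(s + 5*sqrt(2))
(5) = a^4 - 6*a^3 - 15*a^2 + 44*a + 84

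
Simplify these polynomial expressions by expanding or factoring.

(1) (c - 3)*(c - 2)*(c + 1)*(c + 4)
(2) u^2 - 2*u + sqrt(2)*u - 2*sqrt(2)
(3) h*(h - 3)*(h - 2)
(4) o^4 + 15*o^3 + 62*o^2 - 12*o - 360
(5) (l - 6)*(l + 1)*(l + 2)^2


(1) = c^4 - 15*c^2 + 10*c + 24
(2) = (u - 2)*(u + sqrt(2))
(3) = h^3 - 5*h^2 + 6*h
(4) = (o - 2)*(o + 5)*(o + 6)^2
(5) = l^4 - l^3 - 22*l^2 - 44*l - 24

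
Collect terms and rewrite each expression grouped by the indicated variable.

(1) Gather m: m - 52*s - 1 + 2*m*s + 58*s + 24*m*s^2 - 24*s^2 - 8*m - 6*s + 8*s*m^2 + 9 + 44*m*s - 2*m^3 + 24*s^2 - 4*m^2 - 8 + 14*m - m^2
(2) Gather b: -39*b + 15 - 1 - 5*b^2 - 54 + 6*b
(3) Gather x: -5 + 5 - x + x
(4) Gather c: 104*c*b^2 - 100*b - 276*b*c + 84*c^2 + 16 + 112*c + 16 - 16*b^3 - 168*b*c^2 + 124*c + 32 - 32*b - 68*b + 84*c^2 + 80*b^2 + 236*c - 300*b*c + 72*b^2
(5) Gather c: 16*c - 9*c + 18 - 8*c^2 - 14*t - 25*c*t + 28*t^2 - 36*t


(1) = -2*m^3 + m^2*(8*s - 5) + m*(24*s^2 + 46*s + 7)
(2) = -5*b^2 - 33*b - 40
(3) = 0
(4) = -16*b^3 + 152*b^2 - 200*b + c^2*(168 - 168*b) + c*(104*b^2 - 576*b + 472) + 64
(5) = -8*c^2 + c*(7 - 25*t) + 28*t^2 - 50*t + 18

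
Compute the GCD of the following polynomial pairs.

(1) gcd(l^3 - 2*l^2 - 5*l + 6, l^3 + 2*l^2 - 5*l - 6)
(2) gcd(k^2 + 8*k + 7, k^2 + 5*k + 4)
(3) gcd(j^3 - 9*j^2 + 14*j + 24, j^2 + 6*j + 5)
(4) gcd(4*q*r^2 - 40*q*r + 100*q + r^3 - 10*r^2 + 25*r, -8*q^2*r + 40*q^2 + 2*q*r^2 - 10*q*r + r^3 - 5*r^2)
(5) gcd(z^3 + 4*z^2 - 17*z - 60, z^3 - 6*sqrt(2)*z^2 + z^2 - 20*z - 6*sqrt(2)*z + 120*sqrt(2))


(1) = gcd((l - 3)*(l - 1)*(l + 2), (l - 2)*(l + 1)*(l + 3)) = 1
(2) = gcd((k + 1)*(k + 7), (k + 1)*(k + 4)) = k + 1
(3) = gcd((j - 6)*(j - 4)*(j + 1), (j + 1)*(j + 5)) = j + 1
(4) = 4*q*r - 20*q + r^2 - 5*r
(5) = z^2 + z - 20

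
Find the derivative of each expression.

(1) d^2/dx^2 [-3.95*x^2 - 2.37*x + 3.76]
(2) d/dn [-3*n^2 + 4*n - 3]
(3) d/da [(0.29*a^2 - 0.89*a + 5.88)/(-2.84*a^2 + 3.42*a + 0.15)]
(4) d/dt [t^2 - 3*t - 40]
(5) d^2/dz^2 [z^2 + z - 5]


(1) = -7.90000000000000
(2) = 4 - 6*n
(3) = (-1.5358*a^2 + 33.4854*a - 20.2431)/(8.0656*a^4 - 19.4256*a^3 + 10.8444*a^2 + 1.026*a + 0.0225)
(4) = 2*t - 3
(5) = 2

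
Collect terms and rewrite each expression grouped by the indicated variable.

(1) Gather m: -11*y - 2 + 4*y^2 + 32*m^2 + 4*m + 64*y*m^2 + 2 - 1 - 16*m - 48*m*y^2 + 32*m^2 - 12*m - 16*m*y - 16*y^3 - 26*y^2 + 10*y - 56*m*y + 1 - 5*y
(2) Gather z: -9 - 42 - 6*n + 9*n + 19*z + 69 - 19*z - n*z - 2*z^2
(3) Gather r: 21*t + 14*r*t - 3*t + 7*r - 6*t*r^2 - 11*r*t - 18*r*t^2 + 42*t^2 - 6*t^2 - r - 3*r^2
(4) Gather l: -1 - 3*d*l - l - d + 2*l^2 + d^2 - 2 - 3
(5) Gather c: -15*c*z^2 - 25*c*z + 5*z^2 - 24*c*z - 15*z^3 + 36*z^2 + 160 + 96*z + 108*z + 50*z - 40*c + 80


(1) = m^2*(64*y + 64) + m*(-48*y^2 - 72*y - 24) - 16*y^3 - 22*y^2 - 6*y
(2) = -n*z + 3*n - 2*z^2 + 18
(3) = r^2*(-6*t - 3) + r*(-18*t^2 + 3*t + 6) + 36*t^2 + 18*t
(4) = d^2 - d + 2*l^2 + l*(-3*d - 1) - 6
(5) = c*(-15*z^2 - 49*z - 40) - 15*z^3 + 41*z^2 + 254*z + 240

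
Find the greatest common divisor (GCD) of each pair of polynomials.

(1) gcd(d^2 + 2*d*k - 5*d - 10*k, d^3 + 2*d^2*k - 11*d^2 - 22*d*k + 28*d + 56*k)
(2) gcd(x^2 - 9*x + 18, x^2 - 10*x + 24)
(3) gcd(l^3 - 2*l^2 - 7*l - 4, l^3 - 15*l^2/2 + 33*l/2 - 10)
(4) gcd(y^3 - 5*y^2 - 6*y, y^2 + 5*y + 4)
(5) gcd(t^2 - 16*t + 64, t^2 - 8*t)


(1) = gcd((d - 5)*(d + 2*k), (d - 7)*(d - 4)*(d + 2*k)) = d + 2*k
(2) = x - 6
(3) = l - 4
(4) = gcd(y*(y - 6)*(y + 1), (y + 1)*(y + 4)) = y + 1
(5) = gcd((t - 8)^2, t*(t - 8)) = t - 8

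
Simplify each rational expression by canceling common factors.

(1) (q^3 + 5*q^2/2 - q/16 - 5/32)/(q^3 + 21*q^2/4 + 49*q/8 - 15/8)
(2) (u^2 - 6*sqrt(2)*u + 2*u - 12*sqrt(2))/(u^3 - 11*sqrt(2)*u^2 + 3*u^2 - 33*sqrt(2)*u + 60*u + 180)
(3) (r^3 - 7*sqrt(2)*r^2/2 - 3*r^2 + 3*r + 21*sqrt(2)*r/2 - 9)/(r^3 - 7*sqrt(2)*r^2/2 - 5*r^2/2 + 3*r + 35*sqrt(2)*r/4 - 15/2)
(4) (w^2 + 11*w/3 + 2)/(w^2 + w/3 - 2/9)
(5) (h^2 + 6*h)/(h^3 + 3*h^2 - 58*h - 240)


(1) = (4*q + 1)/(4*q + 12)
(2) = (u + 2)/(u^2 + u*(3 - 5*sqrt(2)) - 15*sqrt(2))
(3) = (8*r - 24)/(8*r - 20)
(4) = (3*w + 9)/(3*w - 1)
(5) = h/(h^2 - 3*h - 40)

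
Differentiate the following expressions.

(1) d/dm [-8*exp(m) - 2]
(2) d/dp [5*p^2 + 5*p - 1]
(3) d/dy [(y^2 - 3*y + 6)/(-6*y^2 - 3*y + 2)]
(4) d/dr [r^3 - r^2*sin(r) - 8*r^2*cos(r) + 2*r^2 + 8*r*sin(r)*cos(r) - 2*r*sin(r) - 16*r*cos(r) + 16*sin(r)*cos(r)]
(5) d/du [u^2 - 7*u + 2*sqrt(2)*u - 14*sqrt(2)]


(1) = -8*exp(m)
(2) = 10*p + 5
(3) = (-21*y^2 + 76*y + 12)/(36*y^4 + 36*y^3 - 15*y^2 - 12*y + 4)
(4) = 8*r^2*sin(r) - r^2*cos(r) + 3*r^2 + 14*r*sin(r) - 18*r*cos(r) + 8*r*cos(2*r) + 4*r - 2*sin(r) + 4*sin(2*r) - 16*cos(r) + 16*cos(2*r)
(5) = 2*u - 7 + 2*sqrt(2)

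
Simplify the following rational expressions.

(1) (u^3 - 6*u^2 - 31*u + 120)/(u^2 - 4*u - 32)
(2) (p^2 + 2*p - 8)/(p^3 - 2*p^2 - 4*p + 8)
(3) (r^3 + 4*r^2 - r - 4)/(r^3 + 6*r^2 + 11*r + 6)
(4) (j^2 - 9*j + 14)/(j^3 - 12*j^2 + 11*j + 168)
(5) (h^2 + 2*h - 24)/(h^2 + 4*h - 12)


(1) = (u^2 + 2*u - 15)/(u + 4)
(2) = (p + 4)/(p^2 - 4)
(3) = (r^2 + 3*r - 4)/(r^2 + 5*r + 6)
(4) = (j - 2)/(j^2 - 5*j - 24)
(5) = (h - 4)/(h - 2)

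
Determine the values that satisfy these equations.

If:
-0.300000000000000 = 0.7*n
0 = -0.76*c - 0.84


Then:
c = -1.11
n = -0.43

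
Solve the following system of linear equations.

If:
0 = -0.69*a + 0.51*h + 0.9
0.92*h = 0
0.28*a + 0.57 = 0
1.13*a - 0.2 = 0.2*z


Then:
No Solution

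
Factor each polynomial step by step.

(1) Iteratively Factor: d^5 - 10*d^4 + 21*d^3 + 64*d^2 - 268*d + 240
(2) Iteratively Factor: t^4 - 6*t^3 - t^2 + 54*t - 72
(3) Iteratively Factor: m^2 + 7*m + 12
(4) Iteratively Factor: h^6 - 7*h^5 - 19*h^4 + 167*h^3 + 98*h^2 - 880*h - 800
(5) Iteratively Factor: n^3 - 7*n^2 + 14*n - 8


(1) = (d - 2)*(d^4 - 8*d^3 + 5*d^2 + 74*d - 120) = (d - 2)^2*(d^3 - 6*d^2 - 7*d + 60) = (d - 2)^2*(d + 3)*(d^2 - 9*d + 20) = (d - 5)*(d - 2)^2*(d + 3)*(d - 4)
(2) = (t + 3)*(t^3 - 9*t^2 + 26*t - 24) = (t - 4)*(t + 3)*(t^2 - 5*t + 6) = (t - 4)*(t - 3)*(t + 3)*(t - 2)
(3) = (m + 3)*(m + 4)
(4) = (h - 4)*(h^5 - 3*h^4 - 31*h^3 + 43*h^2 + 270*h + 200) = (h - 4)*(h + 1)*(h^4 - 4*h^3 - 27*h^2 + 70*h + 200) = (h - 5)*(h - 4)*(h + 1)*(h^3 + h^2 - 22*h - 40) = (h - 5)*(h - 4)*(h + 1)*(h + 2)*(h^2 - h - 20) = (h - 5)*(h - 4)*(h + 1)*(h + 2)*(h + 4)*(h - 5)
(5) = (n - 4)*(n^2 - 3*n + 2) = (n - 4)*(n - 1)*(n - 2)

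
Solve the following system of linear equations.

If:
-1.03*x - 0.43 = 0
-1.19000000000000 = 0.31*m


Then:
m = -3.84
x = -0.42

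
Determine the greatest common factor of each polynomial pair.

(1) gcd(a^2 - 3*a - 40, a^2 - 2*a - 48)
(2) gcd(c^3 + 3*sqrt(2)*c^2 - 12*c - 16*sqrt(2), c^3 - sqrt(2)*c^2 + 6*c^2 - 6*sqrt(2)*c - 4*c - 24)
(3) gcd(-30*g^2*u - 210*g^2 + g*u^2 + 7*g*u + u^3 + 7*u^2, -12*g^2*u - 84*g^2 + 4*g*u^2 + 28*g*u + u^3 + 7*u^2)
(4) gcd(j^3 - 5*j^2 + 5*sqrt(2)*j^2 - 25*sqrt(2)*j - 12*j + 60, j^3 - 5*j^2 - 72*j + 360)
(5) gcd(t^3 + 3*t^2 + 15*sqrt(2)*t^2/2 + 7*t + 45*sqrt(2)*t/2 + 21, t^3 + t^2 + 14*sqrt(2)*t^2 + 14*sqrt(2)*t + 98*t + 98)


(1) = a - 8
(2) = c^2 - sqrt(2)*c - 4
(3) = 6*g*u + 42*g + u^2 + 7*u
(4) = gcd((j - 5)*(j - sqrt(2))*(j + 6*sqrt(2)), (j - 5)*(j - 6*sqrt(2))*(j + 6*sqrt(2))) = j^2 + j*(-5 + 6*sqrt(2)) - 30*sqrt(2)
(5) = t + 7*sqrt(2)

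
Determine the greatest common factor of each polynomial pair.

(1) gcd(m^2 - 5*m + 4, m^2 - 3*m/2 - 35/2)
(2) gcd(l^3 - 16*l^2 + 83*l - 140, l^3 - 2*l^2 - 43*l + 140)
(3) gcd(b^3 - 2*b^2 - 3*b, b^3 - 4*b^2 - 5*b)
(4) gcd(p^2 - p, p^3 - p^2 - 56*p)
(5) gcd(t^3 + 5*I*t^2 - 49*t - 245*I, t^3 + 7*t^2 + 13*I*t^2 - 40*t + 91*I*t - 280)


(1) = 1
(2) = gcd((l - 7)*(l - 5)*(l - 4), (l - 5)*(l - 4)*(l + 7)) = l^2 - 9*l + 20
(3) = b^2 + b
(4) = p
(5) = gcd((t - 7)*(t + 7)*(t + 5*I), (t + 7)*(t + 5*I)*(t + 8*I)) = t^2 + t*(7 + 5*I) + 35*I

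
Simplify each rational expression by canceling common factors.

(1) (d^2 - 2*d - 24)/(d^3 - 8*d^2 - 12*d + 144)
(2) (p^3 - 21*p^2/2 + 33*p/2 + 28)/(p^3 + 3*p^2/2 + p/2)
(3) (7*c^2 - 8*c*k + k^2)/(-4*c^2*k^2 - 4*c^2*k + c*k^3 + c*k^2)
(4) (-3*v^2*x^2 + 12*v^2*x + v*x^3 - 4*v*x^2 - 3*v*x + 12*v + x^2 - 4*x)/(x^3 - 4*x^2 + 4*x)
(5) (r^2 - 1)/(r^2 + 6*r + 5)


(1) = 1/(d - 6)
(2) = (2*p^2 - 23*p + 56)/(2*p^2 + p)
(3) = (-7*c^2 + 8*c*k - k^2)/(4*c^2*k^2 + 4*c^2*k - c*k^3 - c*k^2)
(4) = (-3*v^2*x^2 + 12*v^2*x + v*x^3 - 4*v*x^2 - 3*v*x + 12*v + x^2 - 4*x)/(x^3 - 4*x^2 + 4*x)
(5) = (r - 1)/(r + 5)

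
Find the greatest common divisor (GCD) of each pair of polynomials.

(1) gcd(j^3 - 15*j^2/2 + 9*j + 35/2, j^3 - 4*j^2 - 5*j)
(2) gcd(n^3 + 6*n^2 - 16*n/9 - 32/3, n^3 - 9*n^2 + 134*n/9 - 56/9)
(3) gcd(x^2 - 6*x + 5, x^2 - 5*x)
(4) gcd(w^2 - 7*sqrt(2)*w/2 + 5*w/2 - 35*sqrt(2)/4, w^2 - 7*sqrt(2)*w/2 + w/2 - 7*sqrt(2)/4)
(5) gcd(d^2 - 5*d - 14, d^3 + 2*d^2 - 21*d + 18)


(1) = gcd((j - 5)*(j - 7/2)*(j + 1), j*(j - 5)*(j + 1)) = j^2 - 4*j - 5
(2) = gcd((n - 4/3)*(n + 4/3)*(n + 6), (n - 7)*(n - 4/3)*(n - 2/3)) = n - 4/3
(3) = gcd((x - 5)*(x - 1), x*(x - 5)) = x - 5
(4) = gcd((w + 5/2)*(w - 7*sqrt(2)/2), (w + 1/2)*(w - 7*sqrt(2)/2)) = w - 7*sqrt(2)/2
(5) = 1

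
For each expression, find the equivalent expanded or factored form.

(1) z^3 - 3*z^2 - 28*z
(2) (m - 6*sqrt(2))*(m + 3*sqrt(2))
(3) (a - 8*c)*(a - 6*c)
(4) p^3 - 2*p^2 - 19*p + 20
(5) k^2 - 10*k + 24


(1) = z*(z - 7)*(z + 4)
(2) = m^2 - 3*sqrt(2)*m - 36
(3) = a^2 - 14*a*c + 48*c^2
(4) = (p - 5)*(p - 1)*(p + 4)
(5) = (k - 6)*(k - 4)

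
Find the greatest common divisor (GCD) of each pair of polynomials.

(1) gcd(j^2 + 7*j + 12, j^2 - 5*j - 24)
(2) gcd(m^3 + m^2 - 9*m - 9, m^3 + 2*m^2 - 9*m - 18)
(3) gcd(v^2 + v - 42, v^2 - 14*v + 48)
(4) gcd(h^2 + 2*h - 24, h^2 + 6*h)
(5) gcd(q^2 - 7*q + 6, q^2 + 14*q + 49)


(1) = j + 3
(2) = gcd((m - 3)*(m + 1)*(m + 3), (m - 3)*(m + 2)*(m + 3)) = m^2 - 9
(3) = v - 6
(4) = gcd((h - 4)*(h + 6), h*(h + 6)) = h + 6
(5) = gcd((q - 6)*(q - 1), (q + 7)^2) = 1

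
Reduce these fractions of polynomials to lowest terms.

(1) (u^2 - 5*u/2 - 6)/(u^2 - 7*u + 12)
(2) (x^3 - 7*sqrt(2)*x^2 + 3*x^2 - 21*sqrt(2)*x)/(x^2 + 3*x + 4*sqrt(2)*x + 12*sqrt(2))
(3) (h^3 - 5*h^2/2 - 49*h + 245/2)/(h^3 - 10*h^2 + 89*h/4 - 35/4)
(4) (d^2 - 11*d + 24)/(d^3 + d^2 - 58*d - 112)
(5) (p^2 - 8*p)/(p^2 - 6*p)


(1) = (2*u + 3)/(2*u - 6)
(2) = (x^2 - 7*sqrt(2)*x)/(x + 4*sqrt(2))
(3) = (2*h + 14)/(2*h - 1)
(4) = (d - 3)/(d^2 + 9*d + 14)
(5) = (p - 8)/(p - 6)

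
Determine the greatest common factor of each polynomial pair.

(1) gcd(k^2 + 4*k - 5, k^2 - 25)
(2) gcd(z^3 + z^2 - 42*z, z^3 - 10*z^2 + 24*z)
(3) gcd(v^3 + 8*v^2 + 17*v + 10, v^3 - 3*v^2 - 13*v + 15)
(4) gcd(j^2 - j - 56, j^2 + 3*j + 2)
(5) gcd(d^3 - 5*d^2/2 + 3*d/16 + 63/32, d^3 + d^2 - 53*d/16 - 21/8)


(1) = gcd((k - 1)*(k + 5), (k - 5)*(k + 5)) = k + 5
(2) = gcd(z*(z - 6)*(z + 7), z*(z - 6)*(z - 4)) = z^2 - 6*z
(3) = gcd((v + 1)*(v + 2)*(v + 5), (v - 5)*(v - 1)*(v + 3)) = 1
(4) = gcd((j - 8)*(j + 7), (j + 1)*(j + 2)) = 1
(5) = gcd((d - 7/4)*(d - 3/2)*(d + 3/4), (d - 7/4)*(d + 3/4)*(d + 2)) = d^2 - d - 21/16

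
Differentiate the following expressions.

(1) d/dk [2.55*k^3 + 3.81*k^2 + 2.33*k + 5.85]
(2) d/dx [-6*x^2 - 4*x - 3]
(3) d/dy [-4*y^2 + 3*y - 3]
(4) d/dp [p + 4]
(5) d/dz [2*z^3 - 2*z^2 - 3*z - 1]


(1) = 7.65*k^2 + 7.62*k + 2.33
(2) = -12*x - 4
(3) = 3 - 8*y
(4) = 1
(5) = 6*z^2 - 4*z - 3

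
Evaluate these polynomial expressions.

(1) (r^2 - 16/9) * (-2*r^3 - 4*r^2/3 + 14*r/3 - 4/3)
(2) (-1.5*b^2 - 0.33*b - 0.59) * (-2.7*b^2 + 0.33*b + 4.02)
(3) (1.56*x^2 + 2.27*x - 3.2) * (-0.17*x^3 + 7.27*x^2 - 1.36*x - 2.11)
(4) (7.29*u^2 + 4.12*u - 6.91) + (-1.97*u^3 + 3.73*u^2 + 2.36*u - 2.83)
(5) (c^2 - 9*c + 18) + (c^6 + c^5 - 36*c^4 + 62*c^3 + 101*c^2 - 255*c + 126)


(1) = -2*r^5 - 4*r^4/3 + 74*r^3/9 + 28*r^2/27 - 224*r/27 + 64/27
(2) = 4.05*b^4 + 0.396*b^3 - 4.5459*b^2 - 1.5213*b - 2.3718
(3) = -0.2652*x^5 + 10.9553*x^4 + 14.9253*x^3 - 29.6428*x^2 - 0.4377*x + 6.752
(4) = -1.97*u^3 + 11.02*u^2 + 6.48*u - 9.74
(5) = c^6 + c^5 - 36*c^4 + 62*c^3 + 102*c^2 - 264*c + 144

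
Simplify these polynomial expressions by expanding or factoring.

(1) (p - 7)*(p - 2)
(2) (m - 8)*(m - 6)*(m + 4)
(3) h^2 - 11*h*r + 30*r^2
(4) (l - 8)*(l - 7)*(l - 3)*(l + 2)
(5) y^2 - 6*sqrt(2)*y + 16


(1) = p^2 - 9*p + 14
(2) = m^3 - 10*m^2 - 8*m + 192
(3) = (h - 6*r)*(h - 5*r)
(4) = l^4 - 16*l^3 + 65*l^2 + 34*l - 336
(5) = (y - 4*sqrt(2))*(y - 2*sqrt(2))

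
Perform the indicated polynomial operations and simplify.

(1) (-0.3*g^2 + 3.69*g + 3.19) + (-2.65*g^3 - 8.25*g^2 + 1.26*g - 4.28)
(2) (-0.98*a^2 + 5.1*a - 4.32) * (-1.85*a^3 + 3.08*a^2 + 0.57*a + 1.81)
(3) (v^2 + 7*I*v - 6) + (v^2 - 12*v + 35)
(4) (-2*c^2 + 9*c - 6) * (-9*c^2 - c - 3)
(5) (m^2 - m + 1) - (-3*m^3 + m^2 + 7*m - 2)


(1) = -2.65*g^3 - 8.55*g^2 + 4.95*g - 1.09
(2) = 1.813*a^5 - 12.4534*a^4 + 23.1414*a^3 - 12.1724*a^2 + 6.7686*a - 7.8192
(3) = 2*v^2 - 12*v + 7*I*v + 29
(4) = 18*c^4 - 79*c^3 + 51*c^2 - 21*c + 18
(5) = 3*m^3 - 8*m + 3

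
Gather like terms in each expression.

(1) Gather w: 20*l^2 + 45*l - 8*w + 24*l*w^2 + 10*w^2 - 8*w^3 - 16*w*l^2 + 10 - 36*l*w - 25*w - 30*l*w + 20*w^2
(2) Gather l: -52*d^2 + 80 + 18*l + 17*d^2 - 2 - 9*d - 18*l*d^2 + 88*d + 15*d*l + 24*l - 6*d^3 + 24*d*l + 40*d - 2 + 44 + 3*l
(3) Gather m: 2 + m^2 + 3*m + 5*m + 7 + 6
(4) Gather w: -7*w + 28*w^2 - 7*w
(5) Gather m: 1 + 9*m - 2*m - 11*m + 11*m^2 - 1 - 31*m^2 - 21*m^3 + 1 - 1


(1) = 20*l^2 + 45*l - 8*w^3 + w^2*(24*l + 30) + w*(-16*l^2 - 66*l - 33) + 10
(2) = -6*d^3 - 35*d^2 + 119*d + l*(-18*d^2 + 39*d + 45) + 120
(3) = m^2 + 8*m + 15
(4) = 28*w^2 - 14*w
(5) = -21*m^3 - 20*m^2 - 4*m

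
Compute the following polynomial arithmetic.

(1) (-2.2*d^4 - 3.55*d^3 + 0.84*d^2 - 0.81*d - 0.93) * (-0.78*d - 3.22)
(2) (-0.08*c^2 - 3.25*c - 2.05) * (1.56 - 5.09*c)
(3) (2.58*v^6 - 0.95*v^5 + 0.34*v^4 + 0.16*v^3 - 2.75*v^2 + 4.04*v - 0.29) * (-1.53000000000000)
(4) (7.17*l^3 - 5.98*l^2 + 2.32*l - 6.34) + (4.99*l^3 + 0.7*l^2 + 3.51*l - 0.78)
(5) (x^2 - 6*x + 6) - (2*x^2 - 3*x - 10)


(1) = 1.716*d^5 + 9.853*d^4 + 10.7758*d^3 - 2.073*d^2 + 3.3336*d + 2.9946
(2) = 0.4072*c^3 + 16.4177*c^2 + 5.3645*c - 3.198
(3) = -3.9474*v^6 + 1.4535*v^5 - 0.5202*v^4 - 0.2448*v^3 + 4.2075*v^2 - 6.1812*v + 0.4437
(4) = 12.16*l^3 - 5.28*l^2 + 5.83*l - 7.12
(5) = -x^2 - 3*x + 16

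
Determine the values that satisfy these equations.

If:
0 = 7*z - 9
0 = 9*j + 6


Then:
j = -2/3
z = 9/7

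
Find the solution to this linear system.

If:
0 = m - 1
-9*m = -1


Then:
No Solution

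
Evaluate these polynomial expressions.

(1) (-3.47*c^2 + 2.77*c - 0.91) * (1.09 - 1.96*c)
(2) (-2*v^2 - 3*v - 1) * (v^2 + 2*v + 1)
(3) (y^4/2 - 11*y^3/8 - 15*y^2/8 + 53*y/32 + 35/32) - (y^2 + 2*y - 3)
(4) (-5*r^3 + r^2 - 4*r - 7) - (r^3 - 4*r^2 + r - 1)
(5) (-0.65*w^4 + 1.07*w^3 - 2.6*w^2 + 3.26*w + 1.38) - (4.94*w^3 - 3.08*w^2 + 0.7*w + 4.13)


(1) = 6.8012*c^3 - 9.2115*c^2 + 4.8029*c - 0.9919
(2) = -2*v^4 - 7*v^3 - 9*v^2 - 5*v - 1
(3) = y^4/2 - 11*y^3/8 - 23*y^2/8 - 11*y/32 + 131/32
(4) = -6*r^3 + 5*r^2 - 5*r - 6
(5) = -0.65*w^4 - 3.87*w^3 + 0.48*w^2 + 2.56*w - 2.75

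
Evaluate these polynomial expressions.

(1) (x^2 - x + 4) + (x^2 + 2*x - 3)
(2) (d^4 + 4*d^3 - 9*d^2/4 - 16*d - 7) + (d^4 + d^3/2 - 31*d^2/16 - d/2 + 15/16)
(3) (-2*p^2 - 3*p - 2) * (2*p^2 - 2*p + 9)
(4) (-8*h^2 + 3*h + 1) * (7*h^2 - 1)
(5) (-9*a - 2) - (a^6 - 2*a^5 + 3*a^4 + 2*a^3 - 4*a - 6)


(1) = 2*x^2 + x + 1
(2) = 2*d^4 + 9*d^3/2 - 67*d^2/16 - 33*d/2 - 97/16
(3) = -4*p^4 - 2*p^3 - 16*p^2 - 23*p - 18
(4) = -56*h^4 + 21*h^3 + 15*h^2 - 3*h - 1
(5) = -a^6 + 2*a^5 - 3*a^4 - 2*a^3 - 5*a + 4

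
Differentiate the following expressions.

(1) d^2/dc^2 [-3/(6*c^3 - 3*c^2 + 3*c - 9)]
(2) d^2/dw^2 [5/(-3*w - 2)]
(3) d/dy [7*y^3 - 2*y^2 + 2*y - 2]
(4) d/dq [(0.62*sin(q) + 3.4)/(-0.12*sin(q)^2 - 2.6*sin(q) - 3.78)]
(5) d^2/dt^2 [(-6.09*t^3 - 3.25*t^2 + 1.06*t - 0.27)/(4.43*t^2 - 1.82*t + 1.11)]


(1) = 2*((6*c - 1)*(2*c^3 - c^2 + c - 3) - (6*c^2 - 2*c + 1)^2)/(2*c^3 - c^2 + c - 3)^3
(2) = -90/(3*w + 2)^3
(3) = 21*y^2 - 4*y + 2
(4) = (0.0744*sin(q)^2 + 0.816*sin(q) + 6.4964)*cos(q)/(0.0144*sin(q)^4 + 0.624*sin(q)^3 + 7.6672*sin(q)^2 + 19.656*sin(q) + 14.2884)
(5) = (8.74557*t^3 + 137.91312*t^2 - 63.23355*t - 2.85918)/(86.938307*t^6 - 107.151954*t^5 + 109.372713*t^4 - 59.725484*t^3 + 27.404901*t^2 - 6.727266*t + 1.367631)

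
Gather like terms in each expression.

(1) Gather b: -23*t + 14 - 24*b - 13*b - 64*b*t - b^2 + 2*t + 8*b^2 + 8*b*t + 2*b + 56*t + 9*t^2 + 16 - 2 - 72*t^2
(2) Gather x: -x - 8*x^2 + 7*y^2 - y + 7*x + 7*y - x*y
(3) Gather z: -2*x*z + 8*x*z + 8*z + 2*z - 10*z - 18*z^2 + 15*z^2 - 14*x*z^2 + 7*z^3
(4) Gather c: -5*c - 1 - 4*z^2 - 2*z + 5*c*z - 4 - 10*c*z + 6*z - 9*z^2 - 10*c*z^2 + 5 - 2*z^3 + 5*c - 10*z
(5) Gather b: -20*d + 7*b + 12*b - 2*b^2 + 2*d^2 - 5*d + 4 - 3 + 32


(1) = 7*b^2 + b*(-56*t - 35) - 63*t^2 + 35*t + 28
(2) = -8*x^2 + x*(6 - y) + 7*y^2 + 6*y
(3) = 6*x*z + 7*z^3 + z^2*(-14*x - 3)
(4) = c*(-10*z^2 - 5*z) - 2*z^3 - 13*z^2 - 6*z
(5) = -2*b^2 + 19*b + 2*d^2 - 25*d + 33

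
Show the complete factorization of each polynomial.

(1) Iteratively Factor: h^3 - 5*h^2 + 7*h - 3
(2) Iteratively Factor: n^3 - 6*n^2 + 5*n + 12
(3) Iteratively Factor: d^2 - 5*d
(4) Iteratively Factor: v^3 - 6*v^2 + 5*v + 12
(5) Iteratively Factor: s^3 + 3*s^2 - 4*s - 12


(1) = (h - 1)*(h^2 - 4*h + 3) = (h - 1)^2*(h - 3)
(2) = (n + 1)*(n^2 - 7*n + 12) = (n - 3)*(n + 1)*(n - 4)
(3) = (d - 5)*(d)
(4) = (v - 3)*(v^2 - 3*v - 4) = (v - 3)*(v + 1)*(v - 4)
(5) = (s - 2)*(s^2 + 5*s + 6) = (s - 2)*(s + 3)*(s + 2)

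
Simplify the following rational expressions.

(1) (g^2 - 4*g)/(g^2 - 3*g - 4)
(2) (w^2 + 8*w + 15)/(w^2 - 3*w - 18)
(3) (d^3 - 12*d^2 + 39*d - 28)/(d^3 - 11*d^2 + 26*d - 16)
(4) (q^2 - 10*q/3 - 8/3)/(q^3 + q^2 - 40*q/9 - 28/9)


(1) = g/(g + 1)
(2) = (w + 5)/(w - 6)
(3) = (d^2 - 11*d + 28)/(d^2 - 10*d + 16)
(4) = (3*q - 12)/(3*q^2 + q - 14)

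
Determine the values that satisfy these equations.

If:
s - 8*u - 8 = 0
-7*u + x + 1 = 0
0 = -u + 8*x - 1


Then:
s = 512/55
u = 9/55
x = 8/55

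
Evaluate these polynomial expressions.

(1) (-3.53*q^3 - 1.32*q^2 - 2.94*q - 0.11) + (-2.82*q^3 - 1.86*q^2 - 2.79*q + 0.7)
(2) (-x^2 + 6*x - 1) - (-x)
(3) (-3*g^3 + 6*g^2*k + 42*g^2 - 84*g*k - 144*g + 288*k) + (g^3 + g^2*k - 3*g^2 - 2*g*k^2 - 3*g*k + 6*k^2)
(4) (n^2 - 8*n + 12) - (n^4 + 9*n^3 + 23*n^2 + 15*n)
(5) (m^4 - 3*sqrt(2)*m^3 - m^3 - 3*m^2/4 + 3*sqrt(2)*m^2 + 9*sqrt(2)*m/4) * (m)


(1) = -6.35*q^3 - 3.18*q^2 - 5.73*q + 0.59
(2) = -x^2 + 7*x - 1
(3) = -2*g^3 + 7*g^2*k + 39*g^2 - 2*g*k^2 - 87*g*k - 144*g + 6*k^2 + 288*k
(4) = -n^4 - 9*n^3 - 22*n^2 - 23*n + 12
(5) = m^5 - 3*sqrt(2)*m^4 - m^4 - 3*m^3/4 + 3*sqrt(2)*m^3 + 9*sqrt(2)*m^2/4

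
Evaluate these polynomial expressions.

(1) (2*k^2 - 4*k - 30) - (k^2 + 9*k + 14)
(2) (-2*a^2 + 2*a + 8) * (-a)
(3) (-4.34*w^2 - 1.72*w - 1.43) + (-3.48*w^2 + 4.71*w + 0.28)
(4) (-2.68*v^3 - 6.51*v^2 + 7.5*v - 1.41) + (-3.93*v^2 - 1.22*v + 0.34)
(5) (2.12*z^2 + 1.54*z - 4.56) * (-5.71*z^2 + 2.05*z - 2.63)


(1) = k^2 - 13*k - 44
(2) = 2*a^3 - 2*a^2 - 8*a
(3) = -7.82*w^2 + 2.99*w - 1.15
(4) = -2.68*v^3 - 10.44*v^2 + 6.28*v - 1.07
(5) = -12.1052*z^4 - 4.4474*z^3 + 23.619*z^2 - 13.3982*z + 11.9928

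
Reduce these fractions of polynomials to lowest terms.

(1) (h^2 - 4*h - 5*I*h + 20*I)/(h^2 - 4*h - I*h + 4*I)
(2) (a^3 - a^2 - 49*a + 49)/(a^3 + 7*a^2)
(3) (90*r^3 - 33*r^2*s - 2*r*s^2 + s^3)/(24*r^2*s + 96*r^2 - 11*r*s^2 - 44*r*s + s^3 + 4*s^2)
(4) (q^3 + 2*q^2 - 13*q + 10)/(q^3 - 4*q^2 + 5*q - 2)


(1) = (h - 5*I)/(h - I)
(2) = (a^2 - 8*a + 7)/a^2
(3) = (30*r^2 - r*s - s^2)/(8*r*s + 32*r - s^2 - 4*s)
(4) = (q + 5)/(q - 1)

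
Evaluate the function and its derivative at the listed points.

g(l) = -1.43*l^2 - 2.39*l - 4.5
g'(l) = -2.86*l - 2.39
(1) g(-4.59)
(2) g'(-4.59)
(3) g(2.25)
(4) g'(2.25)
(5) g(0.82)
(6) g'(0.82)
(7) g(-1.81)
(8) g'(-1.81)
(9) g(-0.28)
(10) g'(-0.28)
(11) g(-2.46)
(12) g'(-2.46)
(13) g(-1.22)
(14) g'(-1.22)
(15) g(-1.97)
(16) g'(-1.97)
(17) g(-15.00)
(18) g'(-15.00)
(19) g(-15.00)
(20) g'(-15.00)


(1) = -23.66
(2) = 10.74
(3) = -17.12
(4) = -8.82
(5) = -7.42
(6) = -4.74
(7) = -4.86
(8) = 2.79
(9) = -3.94
(10) = -1.59
(11) = -7.27
(12) = 4.65
(13) = -3.71
(14) = 1.10
(15) = -5.34
(16) = 3.24
(17) = -290.40
(18) = 40.51
(19) = -290.40
(20) = 40.51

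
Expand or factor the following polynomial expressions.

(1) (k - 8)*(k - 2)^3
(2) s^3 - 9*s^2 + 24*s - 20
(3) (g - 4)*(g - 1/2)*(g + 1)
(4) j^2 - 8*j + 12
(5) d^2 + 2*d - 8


(1) = k^4 - 14*k^3 + 60*k^2 - 104*k + 64
(2) = (s - 5)*(s - 2)^2
(3) = g^3 - 7*g^2/2 - 5*g/2 + 2
(4) = (j - 6)*(j - 2)
(5) = (d - 2)*(d + 4)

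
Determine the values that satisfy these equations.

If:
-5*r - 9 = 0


Then:
r = -9/5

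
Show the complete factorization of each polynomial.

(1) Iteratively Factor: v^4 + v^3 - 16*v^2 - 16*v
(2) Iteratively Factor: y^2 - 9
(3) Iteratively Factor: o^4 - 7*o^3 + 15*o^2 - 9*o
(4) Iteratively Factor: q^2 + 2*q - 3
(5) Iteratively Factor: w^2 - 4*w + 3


(1) = (v - 4)*(v^3 + 5*v^2 + 4*v) = (v - 4)*(v + 1)*(v^2 + 4*v) = v*(v - 4)*(v + 1)*(v + 4)
(2) = (y + 3)*(y - 3)
(3) = (o - 3)*(o^3 - 4*o^2 + 3*o) = o*(o - 3)*(o^2 - 4*o + 3) = o*(o - 3)^2*(o - 1)
(4) = (q + 3)*(q - 1)
(5) = (w - 3)*(w - 1)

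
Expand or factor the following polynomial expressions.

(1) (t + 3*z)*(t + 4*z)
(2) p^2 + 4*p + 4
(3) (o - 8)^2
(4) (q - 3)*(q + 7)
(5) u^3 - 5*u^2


(1) = t^2 + 7*t*z + 12*z^2
(2) = (p + 2)^2
(3) = o^2 - 16*o + 64
(4) = q^2 + 4*q - 21
(5) = u^2*(u - 5)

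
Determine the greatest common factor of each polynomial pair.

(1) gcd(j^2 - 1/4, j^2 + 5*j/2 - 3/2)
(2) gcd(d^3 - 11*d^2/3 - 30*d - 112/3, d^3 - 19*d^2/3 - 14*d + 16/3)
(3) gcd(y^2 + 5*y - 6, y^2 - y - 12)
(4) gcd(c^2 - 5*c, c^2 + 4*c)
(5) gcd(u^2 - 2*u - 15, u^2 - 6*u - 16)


(1) = gcd((j - 1/2)*(j + 1/2), (j - 1/2)*(j + 3)) = j - 1/2
(2) = gcd((d - 8)*(d + 2)*(d + 7/3), (d - 8)*(d - 1/3)*(d + 2)) = d^2 - 6*d - 16
(3) = gcd((y - 1)*(y + 6), (y - 4)*(y + 3)) = 1
(4) = gcd(c*(c - 5), c*(c + 4)) = c
(5) = gcd((u - 5)*(u + 3), (u - 8)*(u + 2)) = 1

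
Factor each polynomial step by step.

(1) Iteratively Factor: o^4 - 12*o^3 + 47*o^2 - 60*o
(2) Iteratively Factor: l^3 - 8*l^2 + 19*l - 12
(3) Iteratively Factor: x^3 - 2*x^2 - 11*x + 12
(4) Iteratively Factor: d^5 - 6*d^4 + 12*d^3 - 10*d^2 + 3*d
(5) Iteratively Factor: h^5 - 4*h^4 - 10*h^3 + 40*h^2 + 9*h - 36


(1) = (o - 4)*(o^3 - 8*o^2 + 15*o) = o*(o - 4)*(o^2 - 8*o + 15) = o*(o - 5)*(o - 4)*(o - 3)
(2) = (l - 1)*(l^2 - 7*l + 12) = (l - 4)*(l - 1)*(l - 3)
(3) = (x - 4)*(x^2 + 2*x - 3) = (x - 4)*(x - 1)*(x + 3)
(4) = (d - 1)*(d^4 - 5*d^3 + 7*d^2 - 3*d) = d*(d - 1)*(d^3 - 5*d^2 + 7*d - 3) = d*(d - 1)^2*(d^2 - 4*d + 3) = d*(d - 1)^3*(d - 3)
(5) = (h - 4)*(h^4 - 10*h^2 + 9) = (h - 4)*(h + 3)*(h^3 - 3*h^2 - h + 3) = (h - 4)*(h - 1)*(h + 3)*(h^2 - 2*h - 3) = (h - 4)*(h - 3)*(h - 1)*(h + 3)*(h + 1)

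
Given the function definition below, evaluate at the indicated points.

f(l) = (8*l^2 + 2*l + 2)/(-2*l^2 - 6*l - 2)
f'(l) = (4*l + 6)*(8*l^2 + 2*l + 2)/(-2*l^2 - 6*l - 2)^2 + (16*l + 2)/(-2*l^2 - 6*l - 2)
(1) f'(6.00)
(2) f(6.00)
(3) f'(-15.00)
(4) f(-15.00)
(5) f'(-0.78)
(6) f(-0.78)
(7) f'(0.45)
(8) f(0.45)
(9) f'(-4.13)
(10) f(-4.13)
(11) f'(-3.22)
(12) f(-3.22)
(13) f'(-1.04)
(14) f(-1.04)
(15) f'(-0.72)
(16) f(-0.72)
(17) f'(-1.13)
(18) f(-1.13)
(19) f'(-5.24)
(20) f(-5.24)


(1) = -0.14
(2) = -2.75
(3) = -0.07
(4) = -4.90
(5) = -0.02
(6) = 3.63
(7) = -0.45
(8) = -0.89
(9) = -5.01
(10) = -11.49
(11) = -31.77
(12) = -22.98
(13) = -3.39
(14) = 4.13
(15) = 1.50
(16) = 3.67
(17) = -4.25
(18) = 4.47
(19) = -1.66
(20) = -8.29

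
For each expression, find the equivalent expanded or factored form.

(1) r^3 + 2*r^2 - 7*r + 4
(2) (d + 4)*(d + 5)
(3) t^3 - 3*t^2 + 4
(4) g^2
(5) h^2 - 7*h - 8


(1) = (r - 1)^2*(r + 4)
(2) = d^2 + 9*d + 20
(3) = (t - 2)^2*(t + 1)
(4) = g^2
(5) = (h - 8)*(h + 1)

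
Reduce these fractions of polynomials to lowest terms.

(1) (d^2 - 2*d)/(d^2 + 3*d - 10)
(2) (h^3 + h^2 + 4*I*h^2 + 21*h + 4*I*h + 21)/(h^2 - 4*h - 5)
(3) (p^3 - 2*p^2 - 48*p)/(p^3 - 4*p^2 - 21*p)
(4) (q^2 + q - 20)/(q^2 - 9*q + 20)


(1) = d/(d + 5)
(2) = (h^2 + 4*I*h + 21)/(h - 5)
(3) = (p^2 - 2*p - 48)/(p^2 - 4*p - 21)
(4) = (q + 5)/(q - 5)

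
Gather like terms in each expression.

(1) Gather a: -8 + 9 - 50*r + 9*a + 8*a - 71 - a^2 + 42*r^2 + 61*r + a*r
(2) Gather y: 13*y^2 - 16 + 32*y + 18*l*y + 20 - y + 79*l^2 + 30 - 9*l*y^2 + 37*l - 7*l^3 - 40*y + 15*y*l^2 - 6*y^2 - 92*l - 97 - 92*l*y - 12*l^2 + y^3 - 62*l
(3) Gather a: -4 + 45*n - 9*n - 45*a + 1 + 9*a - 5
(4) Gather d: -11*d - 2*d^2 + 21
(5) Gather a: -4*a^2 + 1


(1) = -a^2 + a*(r + 17) + 42*r^2 + 11*r - 70
(2) = -7*l^3 + 67*l^2 - 117*l + y^3 + y^2*(7 - 9*l) + y*(15*l^2 - 74*l - 9) - 63
(3) = -36*a + 36*n - 8
(4) = -2*d^2 - 11*d + 21
(5) = 1 - 4*a^2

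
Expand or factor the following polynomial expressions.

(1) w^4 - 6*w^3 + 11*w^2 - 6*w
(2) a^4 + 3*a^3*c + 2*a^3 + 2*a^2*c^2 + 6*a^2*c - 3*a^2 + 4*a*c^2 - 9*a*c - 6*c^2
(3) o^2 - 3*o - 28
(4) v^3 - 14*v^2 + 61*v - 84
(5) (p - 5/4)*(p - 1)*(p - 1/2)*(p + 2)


(1) = w*(w - 3)*(w - 2)*(w - 1)
(2) = (a - 1)*(a + 3)*(a + c)*(a + 2*c)
(3) = (o - 7)*(o + 4)
(4) = (v - 7)*(v - 4)*(v - 3)
(5) = p^4 - 3*p^3/4 - 25*p^2/8 + 33*p/8 - 5/4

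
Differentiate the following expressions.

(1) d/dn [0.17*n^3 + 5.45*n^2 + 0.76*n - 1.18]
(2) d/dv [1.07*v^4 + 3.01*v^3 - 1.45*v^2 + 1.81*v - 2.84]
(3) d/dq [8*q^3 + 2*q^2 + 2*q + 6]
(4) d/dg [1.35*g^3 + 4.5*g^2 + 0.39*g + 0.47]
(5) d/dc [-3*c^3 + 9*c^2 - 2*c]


(1) = 0.51*n^2 + 10.9*n + 0.76
(2) = 4.28*v^3 + 9.03*v^2 - 2.9*v + 1.81
(3) = 24*q^2 + 4*q + 2
(4) = 4.05*g^2 + 9.0*g + 0.39
(5) = -9*c^2 + 18*c - 2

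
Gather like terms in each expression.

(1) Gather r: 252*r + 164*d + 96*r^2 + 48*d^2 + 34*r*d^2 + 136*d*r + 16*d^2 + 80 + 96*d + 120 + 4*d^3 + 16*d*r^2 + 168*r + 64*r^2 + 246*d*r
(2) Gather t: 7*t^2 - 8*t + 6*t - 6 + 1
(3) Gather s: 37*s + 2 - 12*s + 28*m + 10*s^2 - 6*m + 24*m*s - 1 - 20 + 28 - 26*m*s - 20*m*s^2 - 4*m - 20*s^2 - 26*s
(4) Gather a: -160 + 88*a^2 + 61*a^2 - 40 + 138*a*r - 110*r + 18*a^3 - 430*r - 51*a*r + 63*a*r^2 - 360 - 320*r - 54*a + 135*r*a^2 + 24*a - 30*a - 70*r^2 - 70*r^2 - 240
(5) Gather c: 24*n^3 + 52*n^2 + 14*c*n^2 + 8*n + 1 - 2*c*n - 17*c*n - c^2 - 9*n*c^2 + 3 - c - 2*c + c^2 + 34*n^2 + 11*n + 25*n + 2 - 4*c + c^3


(1) = 4*d^3 + 64*d^2 + 260*d + r^2*(16*d + 160) + r*(34*d^2 + 382*d + 420) + 200
(2) = 7*t^2 - 2*t - 5
(3) = 18*m + s^2*(-20*m - 10) + s*(-2*m - 1) + 9
(4) = 18*a^3 + a^2*(135*r + 149) + a*(63*r^2 + 87*r - 60) - 140*r^2 - 860*r - 800
(5) = c^3 - 9*c^2*n + c*(14*n^2 - 19*n - 7) + 24*n^3 + 86*n^2 + 44*n + 6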